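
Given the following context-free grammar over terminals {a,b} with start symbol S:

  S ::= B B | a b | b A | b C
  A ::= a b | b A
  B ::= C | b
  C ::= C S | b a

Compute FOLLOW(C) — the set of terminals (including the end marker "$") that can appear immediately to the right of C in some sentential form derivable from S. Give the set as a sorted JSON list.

Compute FIRST by fixpoint:
round 1:
  A via A→a b: +{a}
  A via A→b A: +{b}
  B via B→b: +{b}
  C via C→b a: +{b}
  S via S→B B: +{b}
  S via S→a b: +{a}
  FIRST(S)={a,b}  FIRST(A)={a,b}  FIRST(B)={b}  FIRST(C)={b}
round 2: — fixpoint
  FIRST(S)={a,b}  FIRST(A)={a,b}  FIRST(B)={b}  FIRST(C)={b}

Compute FOLLOW by fixpoint:
FOLLOW(S) := {$}
[1]
  C→C S: FOLLOW(C) ⊇ FIRST(S) = {a,b}; new: +{a,b}
  C→C S: FOLLOW(S) ⊇ FOLLOW(C) ⊇ {a,b}; new: +{a,b}
  S→B B: FOLLOW(B) ⊇ FIRST(B) = {b}; new: +{b}
  S→B B: FOLLOW(B) ⊇ FOLLOW(S) ⊇ {$,a,b}; new: +{$,a}
  S→b A: FOLLOW(A) ⊇ FOLLOW(S) ⊇ {$,a,b}; new: +{$,a,b}
  S→b C: FOLLOW(C) ⊇ FOLLOW(S) ⊇ {$,a,b}; new: +{$}
  S: {$,a,b}  A: {$,a,b}  B: {$,a,b}  C: {$,a,b}
[2] done
  S: {$,a,b}  A: {$,a,b}  B: {$,a,b}  C: {$,a,b}

FOLLOW(C) = ["$", "a", "b"]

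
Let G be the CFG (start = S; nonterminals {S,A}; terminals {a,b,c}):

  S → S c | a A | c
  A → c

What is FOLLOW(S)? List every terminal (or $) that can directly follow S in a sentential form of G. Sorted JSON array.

FIRST sets, iterate to fixpoint:
pass 1:
  A via A→c: +{c}
  S via S→a A: +{a}
  S via S→c: +{c}
  S: {a,c}  A: {c}
pass 2: done
  S: {a,c}  A: {c}

FOLLOW sets:
initialize: $ ∈ FOLLOW(S)
[1]
  S→S c: FOLLOW(S) ⊇ FIRST(c) = {c}; new: +{c}
  S→a A: FOLLOW(A) ⊇ FOLLOW(S) ⊇ {$,c}; new: +{$,c}
  S: {$,c}  A: {$,c}
[2] (stable)
  S: {$,c}  A: {$,c}

FOLLOW(S) = ["$", "c"]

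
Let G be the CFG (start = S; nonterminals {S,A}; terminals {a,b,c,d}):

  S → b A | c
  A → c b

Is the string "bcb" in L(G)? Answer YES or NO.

Convert to CNF:
  S -> T1 A | c
  A -> T0 T1
  T0 -> c
  T1 -> b

Fill CYK table bottom-up:
  [0..0]={T1}  "b"  orig:{}
  [1..1]={S,T0}  "c"  orig:{S}
  [2..2]={T1}  "b"  orig:{}
  [0..1]=∅  "bc"
  [1..2]={A}  "cb"
  [0..2]={S}  "bcb"

S ∈ T[0,2] ⇒ YES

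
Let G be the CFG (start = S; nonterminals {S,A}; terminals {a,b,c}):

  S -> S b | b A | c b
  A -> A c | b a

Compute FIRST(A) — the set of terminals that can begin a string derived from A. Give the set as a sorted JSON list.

Compute FIRST by fixpoint:
round 1:
  A via A→b a: +{b}
  S via S→b A: +{b}
  S via S→c b: +{c}
  S: {b,c}  A: {b}
round 2: done
  S: {b,c}  A: {b}

FIRST(A) = ["b"]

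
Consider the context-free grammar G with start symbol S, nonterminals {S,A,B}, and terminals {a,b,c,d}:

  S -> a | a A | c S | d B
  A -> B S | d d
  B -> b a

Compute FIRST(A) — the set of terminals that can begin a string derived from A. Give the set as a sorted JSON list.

Compute FIRST by fixpoint:
round 1:
  A via A→d d: +{d}
  B via B→b a: +{b}
  S via S→a: +{a}
  S via S→c S: +{c}
  S via S→d B: +{d}
  FIRST(S)={a,c,d}  FIRST(A)={d}  FIRST(B)={b}
round 2:
  A via A→B S: +{b}
  FIRST(S)={a,c,d}  FIRST(A)={b,d}  FIRST(B)={b}
round 3: (no change)
  FIRST(S)={a,c,d}  FIRST(A)={b,d}  FIRST(B)={b}

FIRST(A) = ["b", "d"]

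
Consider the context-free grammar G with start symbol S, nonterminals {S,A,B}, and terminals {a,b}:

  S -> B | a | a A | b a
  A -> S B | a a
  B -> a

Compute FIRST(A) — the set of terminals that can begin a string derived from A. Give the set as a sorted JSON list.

FIRST sets, iterate to fixpoint:
iter 1:
  A via A→a a: +{a}
  B via B→a: +{a}
  S via S→B: +{a}
  S via S→b a: +{b}
  FIRST(S)={a,b}  FIRST(A)={a}  FIRST(B)={a}
iter 2:
  A via A→S B: +{b}
  FIRST(S)={a,b}  FIRST(A)={a,b}  FIRST(B)={a}
iter 3: (stable)
  FIRST(S)={a,b}  FIRST(A)={a,b}  FIRST(B)={a}

FIRST(A) = ["a", "b"]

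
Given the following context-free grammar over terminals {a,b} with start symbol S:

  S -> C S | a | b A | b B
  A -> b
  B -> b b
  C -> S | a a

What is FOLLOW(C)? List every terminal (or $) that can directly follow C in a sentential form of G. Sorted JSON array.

FIRST iteration:
round 1:
  A via A→b: +{b}
  B via B→b b: +{b}
  C via C→a a: +{a}
  S via S→C S: +{a}
  S via S→b A: +{b}
  S: {a,b}  A: {b}  B: {b}  C: {a}
round 2:
  C via C→S: +{b}
  S: {a,b}  A: {b}  B: {b}  C: {a,b}
round 3: (stable)
  S: {a,b}  A: {b}  B: {b}  C: {a,b}

Compute FOLLOW by fixpoint:
seed FOLLOW(S) with $
iter 1:
  S→C S: FOLLOW(C) ⊇ FIRST(S) = {a,b}; new: +{a,b}
  S→b A: FOLLOW(A) ⊇ FOLLOW(S) ⊇ {$}; new: +{$}
  S→b B: FOLLOW(B) ⊇ FOLLOW(S) ⊇ {$}; new: +{$}
  S: {$}  A: {$}  B: {$}  C: {a,b}
iter 2:
  C→S: FOLLOW(S) ⊇ FOLLOW(C) ⊇ {a,b}; new: +{a,b}
  S→b A: FOLLOW(A) ⊇ FOLLOW(S) ⊇ {$,a,b}; new: +{a,b}
  S→b B: FOLLOW(B) ⊇ FOLLOW(S) ⊇ {$,a,b}; new: +{a,b}
  S: {$,a,b}  A: {$,a,b}  B: {$,a,b}  C: {a,b}
iter 3: (no change)
  S: {$,a,b}  A: {$,a,b}  B: {$,a,b}  C: {a,b}

FOLLOW(C) = ["a", "b"]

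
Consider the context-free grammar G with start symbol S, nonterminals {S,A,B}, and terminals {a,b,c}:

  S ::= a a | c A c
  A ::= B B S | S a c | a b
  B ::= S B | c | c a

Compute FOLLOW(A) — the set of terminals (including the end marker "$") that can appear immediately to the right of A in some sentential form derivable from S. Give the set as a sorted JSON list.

Compute FIRST by fixpoint:
[1]
  A via A→a b: +{a}
  B via B→c: +{c}
  S via S→a a: +{a}
  S via S→c A c: +{c}
  S: {a,c}  A: {a}  B: {c}
[2]
  A via A→B B S: +{c}
  B via B→S B: +{a}
  S: {a,c}  A: {a,c}  B: {a,c}
[3] — fixpoint
  S: {a,c}  A: {a,c}  B: {a,c}

FOLLOW iteration:
seed FOLLOW(S) with $
[1]
  A→B B S: FOLLOW(B) ⊇ FIRST(B) = {a,c}; new: +{a,c}
  A→S a c: FOLLOW(S) ⊇ FIRST(a) = {a}; new: +{a}
  B→S B: FOLLOW(S) ⊇ FIRST(B) = {a,c}; new: +{c}
  S→c A c: FOLLOW(A) ⊇ FIRST(c) = {c}; new: +{c}
  FOLLOW(S)={$,a,c}  FOLLOW(A)={c}  FOLLOW(B)={a,c}
[2] (no change)
  FOLLOW(S)={$,a,c}  FOLLOW(A)={c}  FOLLOW(B)={a,c}

FOLLOW(A) = ["c"]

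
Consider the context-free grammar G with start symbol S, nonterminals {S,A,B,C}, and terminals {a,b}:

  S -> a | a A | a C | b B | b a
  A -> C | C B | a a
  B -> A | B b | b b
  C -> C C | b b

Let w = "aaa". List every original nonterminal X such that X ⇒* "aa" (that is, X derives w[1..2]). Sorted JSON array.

Convert to CNF:
  S -> T0 A | T0 C | T1 B | T1 T0 | a
  A -> C B | C C | T0 T0 | T1 T1
  B -> B T1 | C B | C C | T0 T0 | T1 T1
  C -> C C | T1 T1
  T0 -> a
  T1 -> b

Fill CYK table bottom-up, restricted to cells inside w[1..2]:
  [1..1]={S,T0}  "a"  orig:{S}
  [2..2]={S,T0}  "a"  orig:{S}
  [1..2]={A,B}  "aa"

Original NTs in T[1,2] deriving "aa": ["A", "B"]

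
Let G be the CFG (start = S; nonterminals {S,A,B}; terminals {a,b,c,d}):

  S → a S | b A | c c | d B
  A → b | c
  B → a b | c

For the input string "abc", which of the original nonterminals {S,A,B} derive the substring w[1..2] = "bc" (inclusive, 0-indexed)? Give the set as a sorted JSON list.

Convert to CNF:
  S -> T0 S | T1 A | T2 T2 | T3 B
  A -> b | c
  B -> T0 T1 | c
  T0 -> a
  T1 -> b
  T2 -> c
  T3 -> d

CYK table (by increasing span) (cells [i..j] with 1 ≤ i ≤ j ≤ 2 only):
  [1..1]={A,T1}  "b"  orig:{A}
  [2..2]={A,B,T2}  "c"  orig:{A,B}
  [1..2]={S}  "bc"

Original NTs in T[1,2] deriving "bc": ["S"]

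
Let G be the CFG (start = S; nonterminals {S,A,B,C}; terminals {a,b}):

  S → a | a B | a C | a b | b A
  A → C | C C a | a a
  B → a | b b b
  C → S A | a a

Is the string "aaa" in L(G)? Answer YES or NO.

Convert to CNF:
  S -> T0 B | T0 C | T0 T1 | T1 A | a
  A -> C X2 | S A | T0 T0
  B -> T1 X3 | a
  C -> S A | T0 T0
  T0 -> a
  T1 -> b
  X2 -> C T0
  X3 -> T1 T1

Fill CYK table bottom-up:
  T[0,0] 'a' = {B,S,T0}  orig:{B,S}
  T[1,1] 'a' = {B,S,T0}  orig:{B,S}
  T[2,2] 'a' = {B,S,T0}  orig:{B,S}
  T[0,1] 'aa' = {A,C,S}
  T[1,2] 'aa' = {A,C,S}
  T[0,2] 'aaa' = {A,C,S,X2}  orig:{A,C,S}

S ∈ T[0,2] ⇒ YES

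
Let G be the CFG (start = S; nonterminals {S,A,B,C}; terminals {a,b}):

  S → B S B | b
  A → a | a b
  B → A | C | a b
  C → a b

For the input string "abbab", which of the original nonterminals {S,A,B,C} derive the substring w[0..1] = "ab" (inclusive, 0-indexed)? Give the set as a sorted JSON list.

CNF form of G:
  S -> B X2 | b
  A -> T0 T1 | a
  B -> T0 T1 | a
  C -> T0 T1
  T0 -> a
  T1 -> b
  X2 -> S B

Fill CYK table bottom-up (cells [i..j] with 0 ≤ i ≤ j ≤ 1 only):
  [0..0]={A,B,T0}  "a"  orig:{A,B}
  [1..1]={S,T1}  "b"  orig:{S}
  [0..1]={A,B,C}  "ab"

Original NTs in T[0,1] deriving "ab": ["A", "B", "C"]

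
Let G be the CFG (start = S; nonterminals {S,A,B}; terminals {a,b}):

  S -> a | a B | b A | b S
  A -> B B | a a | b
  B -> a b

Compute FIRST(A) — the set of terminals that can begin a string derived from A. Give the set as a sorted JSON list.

Compute FIRST by fixpoint:
[1]
  A via A→a a: +{a}
  A via A→b: +{b}
  B via B→a b: +{a}
  S via S→a: +{a}
  S via S→b A: +{b}
  FIRST(S)={a,b}  FIRST(A)={a,b}  FIRST(B)={a}
[2] done
  FIRST(S)={a,b}  FIRST(A)={a,b}  FIRST(B)={a}

FIRST(A) = ["a", "b"]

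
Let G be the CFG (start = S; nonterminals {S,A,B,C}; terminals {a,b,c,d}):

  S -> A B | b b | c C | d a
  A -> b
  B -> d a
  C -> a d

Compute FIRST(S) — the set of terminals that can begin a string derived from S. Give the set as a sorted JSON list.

FIRST sets, iterate to fixpoint:
iter 1:
  A via A→b: +{b}
  B via B→d a: +{d}
  C via C→a d: +{a}
  S via S→A B: +{b}
  S via S→c C: +{c}
  S via S→d a: +{d}
  FIRST[S]={b,c,d}  FIRST[A]={b}  FIRST[B]={d}  FIRST[C]={a}
iter 2: — fixpoint
  FIRST[S]={b,c,d}  FIRST[A]={b}  FIRST[B]={d}  FIRST[C]={a}

FIRST(S) = ["b", "c", "d"]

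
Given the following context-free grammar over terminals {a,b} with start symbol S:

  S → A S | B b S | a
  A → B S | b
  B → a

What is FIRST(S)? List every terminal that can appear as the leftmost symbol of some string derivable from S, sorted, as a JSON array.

Compute FIRST by fixpoint:
[1]
  A via A→b: +{b}
  B via B→a: +{a}
  S via S→A S: +{b}
  S via S→B b S: +{a}
  FIRST[S]={a,b}  FIRST[A]={b}  FIRST[B]={a}
[2]
  A via A→B S: +{a}
  FIRST[S]={a,b}  FIRST[A]={a,b}  FIRST[B]={a}
[3] done
  FIRST[S]={a,b}  FIRST[A]={a,b}  FIRST[B]={a}

FIRST(S) = ["a", "b"]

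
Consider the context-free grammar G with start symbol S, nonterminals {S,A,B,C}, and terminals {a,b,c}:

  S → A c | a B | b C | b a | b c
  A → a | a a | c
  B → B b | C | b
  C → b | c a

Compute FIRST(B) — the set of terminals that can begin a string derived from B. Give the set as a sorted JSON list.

Compute FIRST by fixpoint:
[1]
  A via A→a: +{a}
  A via A→c: +{c}
  B via B→b: +{b}
  C via C→b: +{b}
  C via C→c a: +{c}
  S via S→A c: +{a,c}
  S via S→b C: +{b}
  FIRST(S)={a,b,c}  FIRST(A)={a,c}  FIRST(B)={b}  FIRST(C)={b,c}
[2]
  B via B→C: +{c}
  FIRST(S)={a,b,c}  FIRST(A)={a,c}  FIRST(B)={b,c}  FIRST(C)={b,c}
[3] (no change)
  FIRST(S)={a,b,c}  FIRST(A)={a,c}  FIRST(B)={b,c}  FIRST(C)={b,c}

FIRST(B) = ["b", "c"]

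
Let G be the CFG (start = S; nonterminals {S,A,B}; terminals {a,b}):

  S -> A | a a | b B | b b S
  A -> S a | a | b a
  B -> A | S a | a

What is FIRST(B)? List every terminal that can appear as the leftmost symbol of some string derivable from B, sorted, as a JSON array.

Compute FIRST by fixpoint:
[1]
  A via A→a: +{a}
  A via A→b a: +{b}
  B via B→A: +{a,b}
  S via S→A: +{a,b}
  FIRST[S]={a,b}  FIRST[A]={a,b}  FIRST[B]={a,b}
[2] done
  FIRST[S]={a,b}  FIRST[A]={a,b}  FIRST[B]={a,b}

FIRST(B) = ["a", "b"]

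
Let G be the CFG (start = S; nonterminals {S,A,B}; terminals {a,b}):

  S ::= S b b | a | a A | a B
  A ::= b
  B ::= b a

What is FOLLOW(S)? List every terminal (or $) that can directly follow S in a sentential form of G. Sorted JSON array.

FIRST sets, iterate to fixpoint:
pass 1:
  A via A→b: +{b}
  B via B→b a: +{b}
  S via S→a: +{a}
  FIRST[S]={a}  FIRST[A]={b}  FIRST[B]={b}
pass 2: (stable)
  FIRST[S]={a}  FIRST[A]={b}  FIRST[B]={b}

FOLLOW sets:
seed FOLLOW(S) with $
round 1:
  S→S b b: FOLLOW(S) ⊇ FIRST(b) = {b}; new: +{b}
  S→a A: FOLLOW(A) ⊇ FOLLOW(S) ⊇ {$,b}; new: +{$,b}
  S→a B: FOLLOW(B) ⊇ FOLLOW(S) ⊇ {$,b}; new: +{$,b}
  FOLLOW(S)={$,b}  FOLLOW(A)={$,b}  FOLLOW(B)={$,b}
round 2: done
  FOLLOW(S)={$,b}  FOLLOW(A)={$,b}  FOLLOW(B)={$,b}

FOLLOW(S) = ["$", "b"]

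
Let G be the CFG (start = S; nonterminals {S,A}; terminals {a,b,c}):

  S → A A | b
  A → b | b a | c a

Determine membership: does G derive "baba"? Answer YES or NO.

CNF form of G:
  S -> A A | b
  A -> T0 T1 | T2 T1 | b
  T0 -> b
  T1 -> a
  T2 -> c

CYK fill:
  [0..0]={A,S,T0}  "b"  orig:{A,S}
  [1..1]={T1}  "a"  orig:{}
  [2..2]={A,S,T0}  "b"  orig:{A,S}
  [3..3]={T1}  "a"  orig:{}
  [0..1]={A}  "ba"
  [1..2]=∅  "ab"
  [2..3]={A}  "ba"
  [0..2]={S}  "bab"
  [1..3]=∅  "aba"
  [0..3]={S}  "baba"

S ∈ T[0,3] ⇒ YES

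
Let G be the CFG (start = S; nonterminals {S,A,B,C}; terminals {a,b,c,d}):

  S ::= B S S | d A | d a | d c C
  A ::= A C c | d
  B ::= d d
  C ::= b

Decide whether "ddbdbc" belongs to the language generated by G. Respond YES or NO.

Convert to CNF:
  S -> B X4 | T1 A | T1 T2 | T1 X5
  A -> A X3 | d
  B -> T1 T1
  C -> b
  T0 -> c
  T1 -> d
  T2 -> a
  X3 -> C T0
  X4 -> S S
  X5 -> T0 C

Fill CYK table bottom-up:
  [0..0]={A,T1}  "d"  orig:{A}
  [1..1]={A,T1}  "d"  orig:{A}
  [2..2]={C}  "b"
  [3..3]={A,T1}  "d"  orig:{A}
  [4..4]={C}  "b"
  [5..5]={T0}  "c"  orig:{}
  [0..1]={B,S}  "dd"
  [1..2]=∅  "db"
  [2..3]=∅  "bd"
  [3..4]=∅  "db"
  [4..5]={X3}  "bc"  orig:{}
  [0..2]=∅  "ddb"
  [1..3]=∅  "dbd"
  [2..4]=∅  "bdb"
  [3..5]={A}  "dbc"
  [0..3]=∅  "ddbd"
  [1..4]=∅  "dbdb"
  [2..5]=∅  "bdbc"
  [0..4]=∅  "ddbdb"
  [1..5]=∅  "dbdbc"
  [0..5]=∅  "ddbdbc"

S ∉ T[0,5] ⇒ NO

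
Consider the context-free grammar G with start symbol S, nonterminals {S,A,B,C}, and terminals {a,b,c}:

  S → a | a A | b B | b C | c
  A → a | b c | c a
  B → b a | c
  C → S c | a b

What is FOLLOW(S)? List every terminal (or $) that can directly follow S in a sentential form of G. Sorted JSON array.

FIRST sets, iterate to fixpoint:
[1]
  A via A→a: +{a}
  A via A→b c: +{b}
  A via A→c a: +{c}
  B via B→b a: +{b}
  B via B→c: +{c}
  C via C→a b: +{a}
  S via S→a: +{a}
  S via S→b B: +{b}
  S via S→c: +{c}
  FIRST(S)={a,b,c}  FIRST(A)={a,b,c}  FIRST(B)={b,c}  FIRST(C)={a}
[2]
  C via C→S c: +{b,c}
  FIRST(S)={a,b,c}  FIRST(A)={a,b,c}  FIRST(B)={b,c}  FIRST(C)={a,b,c}
[3] (no change)
  FIRST(S)={a,b,c}  FIRST(A)={a,b,c}  FIRST(B)={b,c}  FIRST(C)={a,b,c}

Compute FOLLOW by fixpoint:
initialize: $ ∈ FOLLOW(S)
iter 1:
  C→S c: FOLLOW(S) ⊇ FIRST(c) = {c}; new: +{c}
  S→a A: FOLLOW(A) ⊇ FOLLOW(S) ⊇ {$,c}; new: +{$,c}
  S→b B: FOLLOW(B) ⊇ FOLLOW(S) ⊇ {$,c}; new: +{$,c}
  S→b C: FOLLOW(C) ⊇ FOLLOW(S) ⊇ {$,c}; new: +{$,c}
  S: {$,c}  A: {$,c}  B: {$,c}  C: {$,c}
iter 2: (stable)
  S: {$,c}  A: {$,c}  B: {$,c}  C: {$,c}

FOLLOW(S) = ["$", "c"]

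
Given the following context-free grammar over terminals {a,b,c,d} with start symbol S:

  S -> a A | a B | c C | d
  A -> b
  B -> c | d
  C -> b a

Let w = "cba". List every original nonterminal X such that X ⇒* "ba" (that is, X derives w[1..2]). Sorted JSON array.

CNF form of G:
  S -> T1 A | T1 B | T2 C | d
  A -> b
  B -> c | d
  C -> T0 T1
  T0 -> b
  T1 -> a
  T2 -> c

CYK table (by increasing span) (cells [i..j] with 1 ≤ i ≤ j ≤ 2 only):
  cell(1,1) b: {A,T0}  orig:{A}
  cell(2,2) a: {T1}  orig:{}
  cell(1,2) ba: {C}

Original NTs in T[1,2] deriving "ba": ["C"]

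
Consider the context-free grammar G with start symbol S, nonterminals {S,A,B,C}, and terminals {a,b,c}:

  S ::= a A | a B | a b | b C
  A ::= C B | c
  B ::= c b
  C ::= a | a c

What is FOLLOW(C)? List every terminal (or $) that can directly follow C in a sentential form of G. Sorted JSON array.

FIRST iteration:
iter 1:
  A via A→c: +{c}
  B via B→c b: +{c}
  C via C→a: +{a}
  S via S→a A: +{a}
  S via S→b C: +{b}
  FIRST[S]={a,b}  FIRST[A]={c}  FIRST[B]={c}  FIRST[C]={a}
iter 2:
  A via A→C B: +{a}
  FIRST[S]={a,b}  FIRST[A]={a,c}  FIRST[B]={c}  FIRST[C]={a}
iter 3: done
  FIRST[S]={a,b}  FIRST[A]={a,c}  FIRST[B]={c}  FIRST[C]={a}

FOLLOW iteration:
FOLLOW(S) := {$}
iter 1:
  A→C B: FOLLOW(C) ⊇ FIRST(B) = {c}; new: +{c}
  S→a A: FOLLOW(A) ⊇ FOLLOW(S) ⊇ {$}; new: +{$}
  S→a B: FOLLOW(B) ⊇ FOLLOW(S) ⊇ {$}; new: +{$}
  S→b C: FOLLOW(C) ⊇ FOLLOW(S) ⊇ {$}; new: +{$}
  FOLLOW[S]={$}  FOLLOW[A]={$}  FOLLOW[B]={$}  FOLLOW[C]={$,c}
iter 2: (stable)
  FOLLOW[S]={$}  FOLLOW[A]={$}  FOLLOW[B]={$}  FOLLOW[C]={$,c}

FOLLOW(C) = ["$", "c"]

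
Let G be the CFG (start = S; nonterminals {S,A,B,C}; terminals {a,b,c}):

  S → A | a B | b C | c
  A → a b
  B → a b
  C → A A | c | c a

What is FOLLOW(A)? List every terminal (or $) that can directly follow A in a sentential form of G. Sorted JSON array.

Compute FIRST by fixpoint:
[1]
  A via A→a b: +{a}
  B via B→a b: +{a}
  C via C→A A: +{a}
  C via C→c: +{c}
  S via S→A: +{a}
  S via S→b C: +{b}
  S via S→c: +{c}
  S: {a,b,c}  A: {a}  B: {a}  C: {a,c}
[2] (stable)
  S: {a,b,c}  A: {a}  B: {a}  C: {a,c}

Compute FOLLOW by fixpoint:
FOLLOW(S) := {$}
round 1:
  C→A A: FOLLOW(A) ⊇ FIRST(A) = {a}; new: +{a}
  S→A: FOLLOW(A) ⊇ FOLLOW(S) ⊇ {$}; new: +{$}
  S→a B: FOLLOW(B) ⊇ FOLLOW(S) ⊇ {$}; new: +{$}
  S→b C: FOLLOW(C) ⊇ FOLLOW(S) ⊇ {$}; new: +{$}
  FOLLOW(S)={$}  FOLLOW(A)={$,a}  FOLLOW(B)={$}  FOLLOW(C)={$}
round 2: done
  FOLLOW(S)={$}  FOLLOW(A)={$,a}  FOLLOW(B)={$}  FOLLOW(C)={$}

FOLLOW(A) = ["$", "a"]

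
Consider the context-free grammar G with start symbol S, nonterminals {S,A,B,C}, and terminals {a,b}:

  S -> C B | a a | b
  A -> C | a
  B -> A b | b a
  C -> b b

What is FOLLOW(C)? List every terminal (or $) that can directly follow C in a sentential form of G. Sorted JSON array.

FIRST iteration:
[1]
  A via A→a: +{a}
  B via B→A b: +{a}
  B via B→b a: +{b}
  C via C→b b: +{b}
  S via S→C B: +{b}
  S via S→a a: +{a}
  FIRST[S]={a,b}  FIRST[A]={a}  FIRST[B]={a,b}  FIRST[C]={b}
[2]
  A via A→C: +{b}
  FIRST[S]={a,b}  FIRST[A]={a,b}  FIRST[B]={a,b}  FIRST[C]={b}
[3] done
  FIRST[S]={a,b}  FIRST[A]={a,b}  FIRST[B]={a,b}  FIRST[C]={b}

FOLLOW iteration:
initialize: $ ∈ FOLLOW(S)
iter 1:
  B→A b: FOLLOW(A) ⊇ FIRST(b) = {b}; new: +{b}
  S→C B: FOLLOW(C) ⊇ FIRST(B) = {a,b}; new: +{a,b}
  S→C B: FOLLOW(B) ⊇ FOLLOW(S) ⊇ {$}; new: +{$}
  FOLLOW[S]={$}  FOLLOW[A]={b}  FOLLOW[B]={$}  FOLLOW[C]={a,b}
iter 2: — fixpoint
  FOLLOW[S]={$}  FOLLOW[A]={b}  FOLLOW[B]={$}  FOLLOW[C]={a,b}

FOLLOW(C) = ["a", "b"]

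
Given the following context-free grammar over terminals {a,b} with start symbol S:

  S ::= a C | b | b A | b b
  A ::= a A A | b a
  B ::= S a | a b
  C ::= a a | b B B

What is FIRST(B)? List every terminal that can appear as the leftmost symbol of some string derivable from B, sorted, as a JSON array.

FIRST sets, iterate to fixpoint:
round 1:
  A via A→a A A: +{a}
  A via A→b a: +{b}
  B via B→a b: +{a}
  C via C→a a: +{a}
  C via C→b B B: +{b}
  S via S→a C: +{a}
  S via S→b: +{b}
  FIRST[S]={a,b}  FIRST[A]={a,b}  FIRST[B]={a}  FIRST[C]={a,b}
round 2:
  B via B→S a: +{b}
  FIRST[S]={a,b}  FIRST[A]={a,b}  FIRST[B]={a,b}  FIRST[C]={a,b}
round 3: — fixpoint
  FIRST[S]={a,b}  FIRST[A]={a,b}  FIRST[B]={a,b}  FIRST[C]={a,b}

FIRST(B) = ["a", "b"]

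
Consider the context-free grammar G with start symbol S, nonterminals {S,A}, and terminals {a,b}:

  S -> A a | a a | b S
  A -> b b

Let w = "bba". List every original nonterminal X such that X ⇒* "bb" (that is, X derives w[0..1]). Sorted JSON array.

Convert to CNF:
  S -> A T1 | T0 S | T1 T1
  A -> T0 T0
  T0 -> b
  T1 -> a

CYK fill, restricted to cells inside w[0..1]:
  T[0,0] 'b' = {T0}  orig:{}
  T[1,1] 'b' = {T0}  orig:{}
  T[0,1] 'bb' = {A}

Original NTs in T[0,1] deriving "bb": ["A"]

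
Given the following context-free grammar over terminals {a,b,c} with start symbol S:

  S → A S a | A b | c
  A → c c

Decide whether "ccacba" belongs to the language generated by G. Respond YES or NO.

Convert to CNF:
  S -> A T2 | A X3 | c
  A -> T0 T0
  T0 -> c
  T1 -> a
  T2 -> b
  X3 -> S T1

Fill CYK table bottom-up:
  T[0,0] 'c' = {S,T0}  orig:{S}
  T[1,1] 'c' = {S,T0}  orig:{S}
  T[2,2] 'a' = {T1}  orig:{}
  T[3,3] 'c' = {S,T0}  orig:{S}
  T[4,4] 'b' = {T2}  orig:{}
  T[5,5] 'a' = {T1}  orig:{}
  T[0,1] 'cc' = {A}
  T[1,2] 'ca' = {X3}  orig:{}
  T[2,3] 'ac' = ∅
  T[3,4] 'cb' = ∅
  T[4,5] 'ba' = ∅
  T[0,2] 'cca' = ∅
  T[1,3] 'cac' = ∅
  T[2,4] 'acb' = ∅
  T[3,5] 'cba' = ∅
  T[0,3] 'ccac' = ∅
  T[1,4] 'cacb' = ∅
  T[2,5] 'acba' = ∅
  T[0,4] 'ccacb' = ∅
  T[1,5] 'cacba' = ∅
  T[0,5] 'ccacba' = ∅

S ∉ T[0,5] ⇒ NO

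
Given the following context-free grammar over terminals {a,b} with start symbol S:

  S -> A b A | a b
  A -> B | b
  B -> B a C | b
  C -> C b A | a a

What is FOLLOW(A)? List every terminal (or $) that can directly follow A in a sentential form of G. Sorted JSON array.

FIRST sets, iterate to fixpoint:
[1]
  A via A→b: +{b}
  B via B→b: +{b}
  C via C→a a: +{a}
  S via S→A b A: +{b}
  S via S→a b: +{a}
  FIRST[S]={a,b}  FIRST[A]={b}  FIRST[B]={b}  FIRST[C]={a}
[2] — fixpoint
  FIRST[S]={a,b}  FIRST[A]={b}  FIRST[B]={b}  FIRST[C]={a}

FOLLOW sets:
FOLLOW(S) := {$}
round 1:
  B→B a C: FOLLOW(B) ⊇ FIRST(a) = {a}; new: +{a}
  B→B a C: FOLLOW(C) ⊇ FOLLOW(B) ⊇ {a}; new: +{a}
  C→C b A: FOLLOW(C) ⊇ FIRST(b) = {b}; new: +{b}
  C→C b A: FOLLOW(A) ⊇ FOLLOW(C) ⊇ {a,b}; new: +{a,b}
  S→A b A: FOLLOW(A) ⊇ FOLLOW(S) ⊇ {$}; new: +{$}
  FOLLOW[S]={$}  FOLLOW[A]={$,a,b}  FOLLOW[B]={a}  FOLLOW[C]={a,b}
round 2:
  A→B: FOLLOW(B) ⊇ FOLLOW(A) ⊇ {$,a,b}; new: +{$,b}
  B→B a C: FOLLOW(C) ⊇ FOLLOW(B) ⊇ {$,a,b}; new: +{$}
  FOLLOW[S]={$}  FOLLOW[A]={$,a,b}  FOLLOW[B]={$,a,b}  FOLLOW[C]={$,a,b}
round 3: (stable)
  FOLLOW[S]={$}  FOLLOW[A]={$,a,b}  FOLLOW[B]={$,a,b}  FOLLOW[C]={$,a,b}

FOLLOW(A) = ["$", "a", "b"]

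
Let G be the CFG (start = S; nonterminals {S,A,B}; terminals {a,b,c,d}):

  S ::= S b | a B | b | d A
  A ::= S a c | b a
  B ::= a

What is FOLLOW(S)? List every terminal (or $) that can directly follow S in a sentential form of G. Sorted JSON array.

FIRST sets, iterate to fixpoint:
round 1:
  A via A→b a: +{b}
  B via B→a: +{a}
  S via S→a B: +{a}
  S via S→b: +{b}
  S via S→d A: +{d}
  FIRST[S]={a,b,d}  FIRST[A]={b}  FIRST[B]={a}
round 2:
  A via A→S a c: +{a,d}
  FIRST[S]={a,b,d}  FIRST[A]={a,b,d}  FIRST[B]={a}
round 3: (no change)
  FIRST[S]={a,b,d}  FIRST[A]={a,b,d}  FIRST[B]={a}

FOLLOW iteration:
FOLLOW(S) := {$}
round 1:
  A→S a c: FOLLOW(S) ⊇ FIRST(a) = {a}; new: +{a}
  S→S b: FOLLOW(S) ⊇ FIRST(b) = {b}; new: +{b}
  S→a B: FOLLOW(B) ⊇ FOLLOW(S) ⊇ {$,a,b}; new: +{$,a,b}
  S→d A: FOLLOW(A) ⊇ FOLLOW(S) ⊇ {$,a,b}; new: +{$,a,b}
  FOLLOW[S]={$,a,b}  FOLLOW[A]={$,a,b}  FOLLOW[B]={$,a,b}
round 2: (no change)
  FOLLOW[S]={$,a,b}  FOLLOW[A]={$,a,b}  FOLLOW[B]={$,a,b}

FOLLOW(S) = ["$", "a", "b"]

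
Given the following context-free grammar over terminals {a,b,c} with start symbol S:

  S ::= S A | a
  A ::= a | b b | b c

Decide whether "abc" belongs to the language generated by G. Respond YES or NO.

CNF form of G:
  S -> S A | a
  A -> T0 T0 | T0 T1 | a
  T0 -> b
  T1 -> c

CYK fill:
  cell(0,0) a: {A,S}
  cell(1,1) b: {T0}  orig:{}
  cell(2,2) c: {T1}  orig:{}
  cell(0,1) ab: ∅
  cell(1,2) bc: {A}
  cell(0,2) abc: {S}

S ∈ T[0,2] ⇒ YES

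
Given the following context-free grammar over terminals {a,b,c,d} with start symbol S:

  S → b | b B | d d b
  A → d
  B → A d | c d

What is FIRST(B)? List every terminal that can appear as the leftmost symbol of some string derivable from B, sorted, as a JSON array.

FIRST sets, iterate to fixpoint:
[1]
  A via A→d: +{d}
  B via B→A d: +{d}
  B via B→c d: +{c}
  S via S→b: +{b}
  S via S→d d b: +{d}
  FIRST[S]={b,d}  FIRST[A]={d}  FIRST[B]={c,d}
[2] — fixpoint
  FIRST[S]={b,d}  FIRST[A]={d}  FIRST[B]={c,d}

FIRST(B) = ["c", "d"]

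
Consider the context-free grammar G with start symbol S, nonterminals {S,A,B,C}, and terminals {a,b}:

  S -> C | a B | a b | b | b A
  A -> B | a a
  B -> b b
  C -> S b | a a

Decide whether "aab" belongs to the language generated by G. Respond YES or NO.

CNF form of G:
  S -> S T1 | T0 B | T0 T0 | T0 T1 | T1 A | b
  A -> T0 T0 | T1 T1
  B -> T1 T1
  C -> S T1 | T0 T0
  T0 -> a
  T1 -> b

CYK fill:
  T[0,0] 'a' = {T0}  orig:{}
  T[1,1] 'a' = {T0}  orig:{}
  T[2,2] 'b' = {S,T1}  orig:{S}
  T[0,1] 'aa' = {A,C,S}
  T[1,2] 'ab' = {S}
  T[0,2] 'aab' = {C,S}

S ∈ T[0,2] ⇒ YES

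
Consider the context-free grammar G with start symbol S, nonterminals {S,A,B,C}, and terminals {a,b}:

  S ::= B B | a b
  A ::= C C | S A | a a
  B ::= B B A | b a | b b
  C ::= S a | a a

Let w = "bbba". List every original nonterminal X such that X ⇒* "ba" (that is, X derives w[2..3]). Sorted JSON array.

Convert to CNF:
  S -> B B | T0 T1
  A -> C C | S A | T0 T0
  B -> B X2 | T1 T0 | T1 T1
  C -> S T0 | T0 T0
  T0 -> a
  T1 -> b
  X2 -> B A

CYK table (by increasing span) (cells [i..j] with 2 ≤ i ≤ j ≤ 3 only):
  [2..2]={T1}  "b"  orig:{}
  [3..3]={T0}  "a"  orig:{}
  [2..3]={B}  "ba"

Original NTs in T[2,3] deriving "ba": ["B"]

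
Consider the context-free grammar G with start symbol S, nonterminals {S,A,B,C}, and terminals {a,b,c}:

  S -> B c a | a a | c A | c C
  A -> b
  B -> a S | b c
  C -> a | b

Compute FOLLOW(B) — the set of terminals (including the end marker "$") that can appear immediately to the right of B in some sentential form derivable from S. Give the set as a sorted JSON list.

FIRST sets, iterate to fixpoint:
pass 1:
  A via A→b: +{b}
  B via B→a S: +{a}
  B via B→b c: +{b}
  C via C→a: +{a}
  C via C→b: +{b}
  S via S→B c a: +{a,b}
  S via S→c A: +{c}
  FIRST(S)={a,b,c}  FIRST(A)={b}  FIRST(B)={a,b}  FIRST(C)={a,b}
pass 2: — fixpoint
  FIRST(S)={a,b,c}  FIRST(A)={b}  FIRST(B)={a,b}  FIRST(C)={a,b}

FOLLOW sets:
FOLLOW(S) := {$}
[1]
  S→B c a: FOLLOW(B) ⊇ FIRST(c) = {c}; new: +{c}
  S→c A: FOLLOW(A) ⊇ FOLLOW(S) ⊇ {$}; new: +{$}
  S→c C: FOLLOW(C) ⊇ FOLLOW(S) ⊇ {$}; new: +{$}
  S: {$}  A: {$}  B: {c}  C: {$}
[2]
  B→a S: FOLLOW(S) ⊇ FOLLOW(B) ⊇ {c}; new: +{c}
  S→c A: FOLLOW(A) ⊇ FOLLOW(S) ⊇ {$,c}; new: +{c}
  S→c C: FOLLOW(C) ⊇ FOLLOW(S) ⊇ {$,c}; new: +{c}
  S: {$,c}  A: {$,c}  B: {c}  C: {$,c}
[3] (stable)
  S: {$,c}  A: {$,c}  B: {c}  C: {$,c}

FOLLOW(B) = ["c"]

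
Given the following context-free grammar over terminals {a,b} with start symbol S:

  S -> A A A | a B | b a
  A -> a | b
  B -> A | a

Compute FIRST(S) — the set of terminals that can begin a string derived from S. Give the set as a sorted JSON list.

FIRST iteration:
iter 1:
  A via A→a: +{a}
  A via A→b: +{b}
  B via B→A: +{a,b}
  S via S→A A A: +{a,b}
  FIRST(S)={a,b}  FIRST(A)={a,b}  FIRST(B)={a,b}
iter 2: (stable)
  FIRST(S)={a,b}  FIRST(A)={a,b}  FIRST(B)={a,b}

FIRST(S) = ["a", "b"]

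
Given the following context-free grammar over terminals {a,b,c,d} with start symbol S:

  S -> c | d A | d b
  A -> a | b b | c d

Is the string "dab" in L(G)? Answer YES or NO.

Convert to CNF:
  S -> T2 A | T2 T0 | c
  A -> T0 T0 | T1 T2 | a
  T0 -> b
  T1 -> c
  T2 -> d

Fill CYK table bottom-up:
  T[0,0] 'd' = {T2}  orig:{}
  T[1,1] 'a' = {A}
  T[2,2] 'b' = {T0}  orig:{}
  T[0,1] 'da' = {S}
  T[1,2] 'ab' = ∅
  T[0,2] 'dab' = ∅

S ∉ T[0,2] ⇒ NO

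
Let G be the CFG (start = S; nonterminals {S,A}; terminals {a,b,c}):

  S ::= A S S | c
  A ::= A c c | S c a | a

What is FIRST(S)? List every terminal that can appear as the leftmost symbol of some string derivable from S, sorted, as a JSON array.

FIRST sets, iterate to fixpoint:
[1]
  A via A→a: +{a}
  S via S→A S S: +{a}
  S via S→c: +{c}
  FIRST(S)={a,c}  FIRST(A)={a}
[2]
  A via A→S c a: +{c}
  FIRST(S)={a,c}  FIRST(A)={a,c}
[3] — fixpoint
  FIRST(S)={a,c}  FIRST(A)={a,c}

FIRST(S) = ["a", "c"]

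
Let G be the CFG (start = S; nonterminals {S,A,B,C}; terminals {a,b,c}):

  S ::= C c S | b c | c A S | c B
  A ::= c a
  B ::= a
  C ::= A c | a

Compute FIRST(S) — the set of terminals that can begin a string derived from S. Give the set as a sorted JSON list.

FIRST iteration:
iter 1:
  A via A→c a: +{c}
  B via B→a: +{a}
  C via C→A c: +{c}
  C via C→a: +{a}
  S via S→C c S: +{a,c}
  S via S→b c: +{b}
  S: {a,b,c}  A: {c}  B: {a}  C: {a,c}
iter 2: (no change)
  S: {a,b,c}  A: {c}  B: {a}  C: {a,c}

FIRST(S) = ["a", "b", "c"]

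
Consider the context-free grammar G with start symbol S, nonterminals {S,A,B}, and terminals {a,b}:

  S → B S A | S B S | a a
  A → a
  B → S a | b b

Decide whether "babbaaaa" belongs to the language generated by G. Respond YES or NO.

Convert to CNF:
  S -> B X2 | S X3 | T0 T0
  A -> a
  B -> S T0 | T1 T1
  T0 -> a
  T1 -> b
  X2 -> S A
  X3 -> B S

CYK fill:
  cell(0,0) b: {T1}  orig:{}
  cell(1,1) a: {A,T0}  orig:{A}
  cell(2,2) b: {T1}  orig:{}
  cell(3,3) b: {T1}  orig:{}
  cell(4,4) a: {A,T0}  orig:{A}
  cell(5,5) a: {A,T0}  orig:{A}
  cell(6,6) a: {A,T0}  orig:{A}
  cell(7,7) a: {A,T0}  orig:{A}
  cell(0,1) ba: ∅
  cell(1,2) ab: ∅
  cell(2,3) bb: {B}
  cell(3,4) ba: ∅
  cell(4,5) aa: {S}
  cell(5,6) aa: {S}
  cell(6,7) aa: {S}
  cell(0,2) bab: ∅
  cell(1,3) abb: ∅
  cell(2,4) bba: ∅
  cell(3,5) baa: ∅
  cell(4,6) aaa: {B,X2}  orig:{B}
  cell(5,7) aaa: {B,X2}  orig:{B}
  cell(0,3) babb: ∅
  cell(1,4) abba: ∅
  cell(2,5) bbaa: {X3}  orig:{}
  cell(3,6) baaa: ∅
  cell(4,7) aaaa: ∅
  cell(0,4) babba: ∅
  cell(1,5) abbaa: ∅
  cell(2,6) bbaaa: {S}
  cell(3,7) baaaa: ∅
  cell(0,5) babbaa: ∅
  cell(1,6) abbaaa: ∅
  cell(2,7) bbaaaa: {B,X2}  orig:{B}
  cell(0,6) babbaaa: ∅
  cell(1,7) abbaaaa: ∅
  cell(0,7) babbaaaa: ∅

S ∉ T[0,7] ⇒ NO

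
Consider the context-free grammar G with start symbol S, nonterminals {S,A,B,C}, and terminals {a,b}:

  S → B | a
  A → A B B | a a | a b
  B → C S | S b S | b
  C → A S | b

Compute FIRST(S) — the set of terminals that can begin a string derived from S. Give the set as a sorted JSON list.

FIRST iteration:
iter 1:
  A via A→a a: +{a}
  B via B→b: +{b}
  C via C→A S: +{a}
  C via C→b: +{b}
  S via S→B: +{b}
  S via S→a: +{a}
  FIRST(S)={a,b}  FIRST(A)={a}  FIRST(B)={b}  FIRST(C)={a,b}
iter 2:
  B via B→C S: +{a}
  FIRST(S)={a,b}  FIRST(A)={a}  FIRST(B)={a,b}  FIRST(C)={a,b}
iter 3: (no change)
  FIRST(S)={a,b}  FIRST(A)={a}  FIRST(B)={a,b}  FIRST(C)={a,b}

FIRST(S) = ["a", "b"]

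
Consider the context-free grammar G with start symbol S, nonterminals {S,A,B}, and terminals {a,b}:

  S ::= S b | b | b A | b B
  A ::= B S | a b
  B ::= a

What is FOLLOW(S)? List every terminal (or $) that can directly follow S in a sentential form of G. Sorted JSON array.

Compute FIRST by fixpoint:
round 1:
  A via A→a b: +{a}
  B via B→a: +{a}
  S via S→b: +{b}
  FIRST(S)={b}  FIRST(A)={a}  FIRST(B)={a}
round 2: done
  FIRST(S)={b}  FIRST(A)={a}  FIRST(B)={a}

FOLLOW iteration:
initialize: $ ∈ FOLLOW(S)
iter 1:
  A→B S: FOLLOW(B) ⊇ FIRST(S) = {b}; new: +{b}
  S→S b: FOLLOW(S) ⊇ FIRST(b) = {b}; new: +{b}
  S→b A: FOLLOW(A) ⊇ FOLLOW(S) ⊇ {$,b}; new: +{$,b}
  S→b B: FOLLOW(B) ⊇ FOLLOW(S) ⊇ {$,b}; new: +{$}
  S: {$,b}  A: {$,b}  B: {$,b}
iter 2: (stable)
  S: {$,b}  A: {$,b}  B: {$,b}

FOLLOW(S) = ["$", "b"]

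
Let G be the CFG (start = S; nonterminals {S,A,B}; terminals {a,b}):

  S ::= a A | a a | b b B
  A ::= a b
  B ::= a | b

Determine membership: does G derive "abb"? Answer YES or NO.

Convert to CNF:
  S -> T0 A | T0 T0 | T1 X2
  A -> T0 T1
  B -> a | b
  T0 -> a
  T1 -> b
  X2 -> T1 B

CYK table (by increasing span):
  T[0,0] 'a' = {B,T0}  orig:{B}
  T[1,1] 'b' = {B,T1}  orig:{B}
  T[2,2] 'b' = {B,T1}  orig:{B}
  T[0,1] 'ab' = {A}
  T[1,2] 'bb' = {X2}  orig:{}
  T[0,2] 'abb' = ∅

S ∉ T[0,2] ⇒ NO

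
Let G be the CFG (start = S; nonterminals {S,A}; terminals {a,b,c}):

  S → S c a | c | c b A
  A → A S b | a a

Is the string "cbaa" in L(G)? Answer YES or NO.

CNF form of G:
  S -> S X4 | T2 X5 | c
  A -> A X3 | T1 T1
  T0 -> b
  T1 -> a
  T2 -> c
  X3 -> S T0
  X4 -> T2 T1
  X5 -> T0 A

Fill CYK table bottom-up:
  cell(0,0) c: {S,T2}  orig:{S}
  cell(1,1) b: {T0}  orig:{}
  cell(2,2) a: {T1}  orig:{}
  cell(3,3) a: {T1}  orig:{}
  cell(0,1) cb: {X3}  orig:{}
  cell(1,2) ba: ∅
  cell(2,3) aa: {A}
  cell(0,2) cba: ∅
  cell(1,3) baa: {X5}  orig:{}
  cell(0,3) cbaa: {S}

S ∈ T[0,3] ⇒ YES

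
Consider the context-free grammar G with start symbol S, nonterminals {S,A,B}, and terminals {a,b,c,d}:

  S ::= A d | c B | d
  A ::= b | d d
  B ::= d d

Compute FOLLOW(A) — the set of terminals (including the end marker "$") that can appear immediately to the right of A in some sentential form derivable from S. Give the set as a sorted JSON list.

FIRST sets, iterate to fixpoint:
iter 1:
  A via A→b: +{b}
  A via A→d d: +{d}
  B via B→d d: +{d}
  S via S→A d: +{b,d}
  S via S→c B: +{c}
  S: {b,c,d}  A: {b,d}  B: {d}
iter 2: (no change)
  S: {b,c,d}  A: {b,d}  B: {d}

Compute FOLLOW by fixpoint:
initialize: $ ∈ FOLLOW(S)
iter 1:
  S→A d: FOLLOW(A) ⊇ FIRST(d) = {d}; new: +{d}
  S→c B: FOLLOW(B) ⊇ FOLLOW(S) ⊇ {$}; new: +{$}
  FOLLOW(S)={$}  FOLLOW(A)={d}  FOLLOW(B)={$}
iter 2: — fixpoint
  FOLLOW(S)={$}  FOLLOW(A)={d}  FOLLOW(B)={$}

FOLLOW(A) = ["d"]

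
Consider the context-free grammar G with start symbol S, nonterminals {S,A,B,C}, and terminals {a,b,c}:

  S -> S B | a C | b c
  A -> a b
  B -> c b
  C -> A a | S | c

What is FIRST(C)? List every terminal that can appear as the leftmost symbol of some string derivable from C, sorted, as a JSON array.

FIRST sets, iterate to fixpoint:
[1]
  A via A→a b: +{a}
  B via B→c b: +{c}
  C via C→A a: +{a}
  C via C→c: +{c}
  S via S→a C: +{a}
  S via S→b c: +{b}
  S: {a,b}  A: {a}  B: {c}  C: {a,c}
[2]
  C via C→S: +{b}
  S: {a,b}  A: {a}  B: {c}  C: {a,b,c}
[3] (no change)
  S: {a,b}  A: {a}  B: {c}  C: {a,b,c}

FIRST(C) = ["a", "b", "c"]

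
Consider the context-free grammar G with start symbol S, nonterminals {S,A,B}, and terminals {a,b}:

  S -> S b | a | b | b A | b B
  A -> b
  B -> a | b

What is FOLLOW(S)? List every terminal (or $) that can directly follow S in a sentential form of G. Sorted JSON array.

Compute FIRST by fixpoint:
round 1:
  A via A→b: +{b}
  B via B→a: +{a}
  B via B→b: +{b}
  S via S→a: +{a}
  S via S→b: +{b}
  FIRST[S]={a,b}  FIRST[A]={b}  FIRST[B]={a,b}
round 2: (stable)
  FIRST[S]={a,b}  FIRST[A]={b}  FIRST[B]={a,b}

Compute FOLLOW by fixpoint:
initialize: $ ∈ FOLLOW(S)
[1]
  S→S b: FOLLOW(S) ⊇ FIRST(b) = {b}; new: +{b}
  S→b A: FOLLOW(A) ⊇ FOLLOW(S) ⊇ {$,b}; new: +{$,b}
  S→b B: FOLLOW(B) ⊇ FOLLOW(S) ⊇ {$,b}; new: +{$,b}
  FOLLOW[S]={$,b}  FOLLOW[A]={$,b}  FOLLOW[B]={$,b}
[2] (stable)
  FOLLOW[S]={$,b}  FOLLOW[A]={$,b}  FOLLOW[B]={$,b}

FOLLOW(S) = ["$", "b"]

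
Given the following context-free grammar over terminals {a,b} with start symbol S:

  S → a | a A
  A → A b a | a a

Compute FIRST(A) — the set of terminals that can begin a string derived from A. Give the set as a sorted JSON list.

Compute FIRST by fixpoint:
iter 1:
  A via A→a a: +{a}
  S via S→a: +{a}
  FIRST(S)={a}  FIRST(A)={a}
iter 2: (no change)
  FIRST(S)={a}  FIRST(A)={a}

FIRST(A) = ["a"]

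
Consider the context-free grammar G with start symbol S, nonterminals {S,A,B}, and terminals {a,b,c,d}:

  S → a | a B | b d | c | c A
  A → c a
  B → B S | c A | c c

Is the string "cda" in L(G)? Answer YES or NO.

Convert to CNF:
  S -> T0 A | T1 B | T2 T3 | a | c
  A -> T0 T1
  B -> B S | T0 A | T0 T0
  T0 -> c
  T1 -> a
  T2 -> b
  T3 -> d

CYK table (by increasing span):
  [0..0]={S,T0}  "c"  orig:{S}
  [1..1]={T3}  "d"  orig:{}
  [2..2]={S,T1}  "a"  orig:{S}
  [0..1]=∅  "cd"
  [1..2]=∅  "da"
  [0..2]=∅  "cda"

S ∉ T[0,2] ⇒ NO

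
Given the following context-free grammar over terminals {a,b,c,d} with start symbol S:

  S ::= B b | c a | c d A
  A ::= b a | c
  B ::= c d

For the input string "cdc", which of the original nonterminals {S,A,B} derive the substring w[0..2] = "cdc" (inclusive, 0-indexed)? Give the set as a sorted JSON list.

CNF form of G:
  S -> B T0 | T2 T1 | T2 X4
  A -> T0 T1 | c
  B -> T2 T3
  T0 -> b
  T1 -> a
  T2 -> c
  T3 -> d
  X4 -> T3 A

CYK table (by increasing span) (cells [i..j] with 0 ≤ i ≤ j ≤ 2 only):
  T[0,0] 'c' = {A,T2}  orig:{A}
  T[1,1] 'd' = {T3}  orig:{}
  T[2,2] 'c' = {A,T2}  orig:{A}
  T[0,1] 'cd' = {B}
  T[1,2] 'dc' = {X4}  orig:{}
  T[0,2] 'cdc' = {S}

Original NTs in T[0,2] deriving "cdc": ["S"]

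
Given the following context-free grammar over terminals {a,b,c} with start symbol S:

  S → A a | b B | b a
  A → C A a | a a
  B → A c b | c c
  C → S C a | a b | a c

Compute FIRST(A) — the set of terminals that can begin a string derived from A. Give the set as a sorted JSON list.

FIRST iteration:
round 1:
  A via A→a a: +{a}
  B via B→A c b: +{a}
  B via B→c c: +{c}
  C via C→a b: +{a}
  S via S→A a: +{a}
  S via S→b B: +{b}
  FIRST(S)={a,b}  FIRST(A)={a}  FIRST(B)={a,c}  FIRST(C)={a}
round 2:
  C via C→S C a: +{b}
  FIRST(S)={a,b}  FIRST(A)={a}  FIRST(B)={a,c}  FIRST(C)={a,b}
round 3:
  A via A→C A a: +{b}
  B via B→A c b: +{b}
  FIRST(S)={a,b}  FIRST(A)={a,b}  FIRST(B)={a,b,c}  FIRST(C)={a,b}
round 4: (stable)
  FIRST(S)={a,b}  FIRST(A)={a,b}  FIRST(B)={a,b,c}  FIRST(C)={a,b}

FIRST(A) = ["a", "b"]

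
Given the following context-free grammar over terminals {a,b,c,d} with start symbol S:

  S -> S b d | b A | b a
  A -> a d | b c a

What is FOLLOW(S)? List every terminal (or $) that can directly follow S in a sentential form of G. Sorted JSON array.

Compute FIRST by fixpoint:
iter 1:
  A via A→a d: +{a}
  A via A→b c a: +{b}
  S via S→b A: +{b}
  FIRST(S)={b}  FIRST(A)={a,b}
iter 2: done
  FIRST(S)={b}  FIRST(A)={a,b}

Compute FOLLOW by fixpoint:
seed FOLLOW(S) with $
round 1:
  S→S b d: FOLLOW(S) ⊇ FIRST(b) = {b}; new: +{b}
  S→b A: FOLLOW(A) ⊇ FOLLOW(S) ⊇ {$,b}; new: +{$,b}
  FOLLOW[S]={$,b}  FOLLOW[A]={$,b}
round 2: — fixpoint
  FOLLOW[S]={$,b}  FOLLOW[A]={$,b}

FOLLOW(S) = ["$", "b"]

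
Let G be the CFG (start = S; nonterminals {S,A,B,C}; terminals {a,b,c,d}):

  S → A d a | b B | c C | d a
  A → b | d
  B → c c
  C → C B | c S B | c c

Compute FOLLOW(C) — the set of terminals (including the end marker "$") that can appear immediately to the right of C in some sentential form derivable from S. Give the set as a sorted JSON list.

FIRST sets, iterate to fixpoint:
round 1:
  A via A→b: +{b}
  A via A→d: +{d}
  B via B→c c: +{c}
  C via C→c S B: +{c}
  S via S→A d a: +{b,d}
  S via S→c C: +{c}
  FIRST[S]={b,c,d}  FIRST[A]={b,d}  FIRST[B]={c}  FIRST[C]={c}
round 2: (no change)
  FIRST[S]={b,c,d}  FIRST[A]={b,d}  FIRST[B]={c}  FIRST[C]={c}

FOLLOW sets:
initialize: $ ∈ FOLLOW(S)
round 1:
  C→C B: FOLLOW(C) ⊇ FIRST(B) = {c}; new: +{c}
  C→C B: FOLLOW(B) ⊇ FOLLOW(C) ⊇ {c}; new: +{c}
  C→c S B: FOLLOW(S) ⊇ FIRST(B) = {c}; new: +{c}
  S→A d a: FOLLOW(A) ⊇ FIRST(d) = {d}; new: +{d}
  S→b B: FOLLOW(B) ⊇ FOLLOW(S) ⊇ {$,c}; new: +{$}
  S→c C: FOLLOW(C) ⊇ FOLLOW(S) ⊇ {$,c}; new: +{$}
  FOLLOW[S]={$,c}  FOLLOW[A]={d}  FOLLOW[B]={$,c}  FOLLOW[C]={$,c}
round 2: (stable)
  FOLLOW[S]={$,c}  FOLLOW[A]={d}  FOLLOW[B]={$,c}  FOLLOW[C]={$,c}

FOLLOW(C) = ["$", "c"]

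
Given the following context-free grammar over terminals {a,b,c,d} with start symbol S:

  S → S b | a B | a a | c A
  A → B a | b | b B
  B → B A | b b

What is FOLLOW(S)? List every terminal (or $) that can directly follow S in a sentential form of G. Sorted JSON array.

FIRST sets, iterate to fixpoint:
[1]
  A via A→b: +{b}
  B via B→b b: +{b}
  S via S→a B: +{a}
  S via S→c A: +{c}
  S: {a,c}  A: {b}  B: {b}
[2] — fixpoint
  S: {a,c}  A: {b}  B: {b}

FOLLOW sets:
FOLLOW(S) := {$}
[1]
  A→B a: FOLLOW(B) ⊇ FIRST(a) = {a}; new: +{a}
  B→B A: FOLLOW(B) ⊇ FIRST(A) = {b}; new: +{b}
  B→B A: FOLLOW(A) ⊇ FOLLOW(B) ⊇ {a,b}; new: +{a,b}
  S→S b: FOLLOW(S) ⊇ FIRST(b) = {b}; new: +{b}
  S→a B: FOLLOW(B) ⊇ FOLLOW(S) ⊇ {$,b}; new: +{$}
  S→c A: FOLLOW(A) ⊇ FOLLOW(S) ⊇ {$,b}; new: +{$}
  FOLLOW[S]={$,b}  FOLLOW[A]={$,a,b}  FOLLOW[B]={$,a,b}
[2] (stable)
  FOLLOW[S]={$,b}  FOLLOW[A]={$,a,b}  FOLLOW[B]={$,a,b}

FOLLOW(S) = ["$", "b"]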